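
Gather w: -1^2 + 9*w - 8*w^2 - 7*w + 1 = -8*w^2 + 2*w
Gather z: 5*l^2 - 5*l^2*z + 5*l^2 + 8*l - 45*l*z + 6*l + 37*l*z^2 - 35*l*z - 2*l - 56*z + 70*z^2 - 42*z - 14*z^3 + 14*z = 10*l^2 + 12*l - 14*z^3 + z^2*(37*l + 70) + z*(-5*l^2 - 80*l - 84)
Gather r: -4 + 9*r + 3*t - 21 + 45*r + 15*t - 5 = 54*r + 18*t - 30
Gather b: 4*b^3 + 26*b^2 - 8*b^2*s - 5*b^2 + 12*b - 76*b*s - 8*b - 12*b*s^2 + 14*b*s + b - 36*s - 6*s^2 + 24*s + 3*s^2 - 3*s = 4*b^3 + b^2*(21 - 8*s) + b*(-12*s^2 - 62*s + 5) - 3*s^2 - 15*s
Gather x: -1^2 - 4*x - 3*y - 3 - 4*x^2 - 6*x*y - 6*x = -4*x^2 + x*(-6*y - 10) - 3*y - 4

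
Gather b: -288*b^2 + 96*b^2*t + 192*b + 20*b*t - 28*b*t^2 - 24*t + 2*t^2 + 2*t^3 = b^2*(96*t - 288) + b*(-28*t^2 + 20*t + 192) + 2*t^3 + 2*t^2 - 24*t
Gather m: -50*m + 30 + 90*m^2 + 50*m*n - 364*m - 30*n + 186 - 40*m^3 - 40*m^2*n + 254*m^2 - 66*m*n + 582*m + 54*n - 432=-40*m^3 + m^2*(344 - 40*n) + m*(168 - 16*n) + 24*n - 216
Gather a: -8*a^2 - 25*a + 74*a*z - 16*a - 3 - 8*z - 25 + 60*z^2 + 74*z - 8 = -8*a^2 + a*(74*z - 41) + 60*z^2 + 66*z - 36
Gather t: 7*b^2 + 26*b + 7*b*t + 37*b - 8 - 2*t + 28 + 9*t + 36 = 7*b^2 + 63*b + t*(7*b + 7) + 56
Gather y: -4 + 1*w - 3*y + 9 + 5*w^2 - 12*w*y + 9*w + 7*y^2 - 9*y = 5*w^2 + 10*w + 7*y^2 + y*(-12*w - 12) + 5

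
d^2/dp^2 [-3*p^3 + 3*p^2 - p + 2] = 6 - 18*p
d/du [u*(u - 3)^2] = 3*(u - 3)*(u - 1)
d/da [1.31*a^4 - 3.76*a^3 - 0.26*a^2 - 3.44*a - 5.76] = 5.24*a^3 - 11.28*a^2 - 0.52*a - 3.44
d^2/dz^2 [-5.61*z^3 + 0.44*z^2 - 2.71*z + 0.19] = 0.88 - 33.66*z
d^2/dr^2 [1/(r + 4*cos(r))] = 2*(2*r*cos(r) + 8*sin(r)^2 - 8*sin(r) + 9)/(r + 4*cos(r))^3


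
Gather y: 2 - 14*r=2 - 14*r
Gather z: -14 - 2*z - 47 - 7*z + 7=-9*z - 54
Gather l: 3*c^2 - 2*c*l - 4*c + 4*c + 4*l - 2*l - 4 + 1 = 3*c^2 + l*(2 - 2*c) - 3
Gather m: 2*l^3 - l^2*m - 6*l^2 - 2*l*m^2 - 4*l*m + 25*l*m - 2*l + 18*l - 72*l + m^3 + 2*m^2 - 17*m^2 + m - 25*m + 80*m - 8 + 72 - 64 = 2*l^3 - 6*l^2 - 56*l + m^3 + m^2*(-2*l - 15) + m*(-l^2 + 21*l + 56)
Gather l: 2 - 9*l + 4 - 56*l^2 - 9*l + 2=-56*l^2 - 18*l + 8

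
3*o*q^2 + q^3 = q^2*(3*o + q)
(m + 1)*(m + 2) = m^2 + 3*m + 2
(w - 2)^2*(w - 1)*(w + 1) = w^4 - 4*w^3 + 3*w^2 + 4*w - 4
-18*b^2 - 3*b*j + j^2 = (-6*b + j)*(3*b + j)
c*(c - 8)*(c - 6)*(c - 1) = c^4 - 15*c^3 + 62*c^2 - 48*c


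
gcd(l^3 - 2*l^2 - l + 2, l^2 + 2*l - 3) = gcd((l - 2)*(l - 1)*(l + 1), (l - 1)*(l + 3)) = l - 1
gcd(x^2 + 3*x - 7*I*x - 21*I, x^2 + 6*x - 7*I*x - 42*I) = x - 7*I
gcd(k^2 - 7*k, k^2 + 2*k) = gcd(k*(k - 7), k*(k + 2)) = k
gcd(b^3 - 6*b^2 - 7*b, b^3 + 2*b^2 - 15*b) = b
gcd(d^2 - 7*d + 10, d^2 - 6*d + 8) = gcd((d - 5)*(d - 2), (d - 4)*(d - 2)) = d - 2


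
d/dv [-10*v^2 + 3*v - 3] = 3 - 20*v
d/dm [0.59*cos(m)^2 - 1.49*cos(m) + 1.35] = (1.49 - 1.18*cos(m))*sin(m)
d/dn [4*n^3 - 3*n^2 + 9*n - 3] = 12*n^2 - 6*n + 9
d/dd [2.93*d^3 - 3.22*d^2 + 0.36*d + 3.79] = 8.79*d^2 - 6.44*d + 0.36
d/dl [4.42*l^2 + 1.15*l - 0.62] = 8.84*l + 1.15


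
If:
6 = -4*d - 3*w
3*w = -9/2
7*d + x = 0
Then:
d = -3/8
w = -3/2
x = 21/8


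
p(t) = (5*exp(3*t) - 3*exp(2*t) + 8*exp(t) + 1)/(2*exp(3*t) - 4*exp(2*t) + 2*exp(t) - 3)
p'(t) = (-6*exp(3*t) + 8*exp(2*t) - 2*exp(t))*(5*exp(3*t) - 3*exp(2*t) + 8*exp(t) + 1)/(2*exp(3*t) - 4*exp(2*t) + 2*exp(t) - 3)^2 + (15*exp(3*t) - 6*exp(2*t) + 8*exp(t))/(2*exp(3*t) - 4*exp(2*t) + 2*exp(t) - 3)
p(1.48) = 4.10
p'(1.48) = -3.02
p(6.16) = 2.51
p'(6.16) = -0.01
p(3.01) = 2.70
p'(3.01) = -0.22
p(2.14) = 3.07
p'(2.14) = -0.77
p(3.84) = 2.58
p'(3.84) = -0.08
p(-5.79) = -0.34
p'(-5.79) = -0.01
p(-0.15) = -2.98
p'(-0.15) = -3.67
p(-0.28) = -2.57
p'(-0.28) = -2.71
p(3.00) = 2.70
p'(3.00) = -0.22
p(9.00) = 2.50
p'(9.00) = 0.00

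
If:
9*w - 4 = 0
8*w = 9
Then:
No Solution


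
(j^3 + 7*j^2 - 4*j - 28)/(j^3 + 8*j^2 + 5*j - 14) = (j - 2)/(j - 1)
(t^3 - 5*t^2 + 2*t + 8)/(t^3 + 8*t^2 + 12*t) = (t^3 - 5*t^2 + 2*t + 8)/(t*(t^2 + 8*t + 12))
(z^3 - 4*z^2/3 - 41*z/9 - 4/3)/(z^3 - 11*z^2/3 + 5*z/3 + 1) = (z + 4/3)/(z - 1)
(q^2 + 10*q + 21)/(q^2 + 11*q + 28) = (q + 3)/(q + 4)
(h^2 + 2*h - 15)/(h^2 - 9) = (h + 5)/(h + 3)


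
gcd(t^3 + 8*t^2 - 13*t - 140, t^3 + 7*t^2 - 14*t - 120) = t^2 + t - 20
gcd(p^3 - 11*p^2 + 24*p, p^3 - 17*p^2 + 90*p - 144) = p^2 - 11*p + 24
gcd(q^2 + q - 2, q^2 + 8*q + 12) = q + 2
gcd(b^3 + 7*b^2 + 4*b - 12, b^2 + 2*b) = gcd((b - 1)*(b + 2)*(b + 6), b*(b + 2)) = b + 2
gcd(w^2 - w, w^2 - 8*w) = w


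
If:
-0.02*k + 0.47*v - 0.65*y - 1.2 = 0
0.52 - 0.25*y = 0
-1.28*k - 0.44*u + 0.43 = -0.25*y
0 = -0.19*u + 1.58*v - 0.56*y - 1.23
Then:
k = -9.31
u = 29.25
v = 5.03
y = 2.08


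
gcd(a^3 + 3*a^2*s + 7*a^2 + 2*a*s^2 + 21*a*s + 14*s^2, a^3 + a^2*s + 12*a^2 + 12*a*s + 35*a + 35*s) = a^2 + a*s + 7*a + 7*s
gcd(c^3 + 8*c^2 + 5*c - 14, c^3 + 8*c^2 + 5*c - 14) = c^3 + 8*c^2 + 5*c - 14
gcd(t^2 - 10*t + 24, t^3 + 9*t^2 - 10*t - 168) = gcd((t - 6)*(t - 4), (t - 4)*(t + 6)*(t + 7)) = t - 4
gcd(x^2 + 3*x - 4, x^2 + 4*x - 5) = x - 1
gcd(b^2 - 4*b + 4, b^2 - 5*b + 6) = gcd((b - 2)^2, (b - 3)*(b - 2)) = b - 2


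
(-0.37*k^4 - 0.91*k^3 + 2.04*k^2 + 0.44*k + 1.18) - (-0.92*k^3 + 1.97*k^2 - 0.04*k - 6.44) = -0.37*k^4 + 0.01*k^3 + 0.0700000000000001*k^2 + 0.48*k + 7.62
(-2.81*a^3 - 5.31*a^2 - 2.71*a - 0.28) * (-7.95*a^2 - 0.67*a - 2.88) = 22.3395*a^5 + 44.0972*a^4 + 33.195*a^3 + 19.3345*a^2 + 7.9924*a + 0.8064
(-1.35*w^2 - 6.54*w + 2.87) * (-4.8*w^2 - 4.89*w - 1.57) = 6.48*w^4 + 37.9935*w^3 + 20.3241*w^2 - 3.7665*w - 4.5059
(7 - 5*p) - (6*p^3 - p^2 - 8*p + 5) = -6*p^3 + p^2 + 3*p + 2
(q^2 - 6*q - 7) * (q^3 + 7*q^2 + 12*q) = q^5 + q^4 - 37*q^3 - 121*q^2 - 84*q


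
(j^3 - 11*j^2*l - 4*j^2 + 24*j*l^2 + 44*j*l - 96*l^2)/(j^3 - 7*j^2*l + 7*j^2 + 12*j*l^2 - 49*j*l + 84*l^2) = (j^2 - 8*j*l - 4*j + 32*l)/(j^2 - 4*j*l + 7*j - 28*l)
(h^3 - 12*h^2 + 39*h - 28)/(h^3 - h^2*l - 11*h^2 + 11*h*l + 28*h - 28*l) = (h - 1)/(h - l)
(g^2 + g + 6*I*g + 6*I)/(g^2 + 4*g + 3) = (g + 6*I)/(g + 3)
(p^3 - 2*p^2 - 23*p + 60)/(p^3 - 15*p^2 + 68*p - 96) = (p + 5)/(p - 8)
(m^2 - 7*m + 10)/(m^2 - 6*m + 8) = (m - 5)/(m - 4)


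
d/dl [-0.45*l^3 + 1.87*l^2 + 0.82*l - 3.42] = -1.35*l^2 + 3.74*l + 0.82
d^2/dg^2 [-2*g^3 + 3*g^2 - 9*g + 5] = 6 - 12*g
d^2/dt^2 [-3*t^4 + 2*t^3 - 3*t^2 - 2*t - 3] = -36*t^2 + 12*t - 6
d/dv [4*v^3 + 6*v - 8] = 12*v^2 + 6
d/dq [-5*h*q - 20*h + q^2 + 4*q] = -5*h + 2*q + 4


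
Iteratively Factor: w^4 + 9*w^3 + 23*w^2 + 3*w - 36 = (w + 3)*(w^3 + 6*w^2 + 5*w - 12) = (w + 3)*(w + 4)*(w^2 + 2*w - 3) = (w - 1)*(w + 3)*(w + 4)*(w + 3)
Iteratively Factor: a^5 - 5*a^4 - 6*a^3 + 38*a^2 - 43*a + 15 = (a - 1)*(a^4 - 4*a^3 - 10*a^2 + 28*a - 15) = (a - 1)^2*(a^3 - 3*a^2 - 13*a + 15) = (a - 1)^3*(a^2 - 2*a - 15) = (a - 1)^3*(a + 3)*(a - 5)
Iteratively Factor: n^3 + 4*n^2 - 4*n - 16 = (n + 2)*(n^2 + 2*n - 8) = (n + 2)*(n + 4)*(n - 2)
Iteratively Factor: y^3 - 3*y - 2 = (y - 2)*(y^2 + 2*y + 1) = (y - 2)*(y + 1)*(y + 1)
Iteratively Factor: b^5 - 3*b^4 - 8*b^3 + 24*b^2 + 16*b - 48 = (b + 2)*(b^4 - 5*b^3 + 2*b^2 + 20*b - 24) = (b - 3)*(b + 2)*(b^3 - 2*b^2 - 4*b + 8) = (b - 3)*(b + 2)^2*(b^2 - 4*b + 4) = (b - 3)*(b - 2)*(b + 2)^2*(b - 2)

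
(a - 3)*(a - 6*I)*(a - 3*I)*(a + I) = a^4 - 3*a^3 - 8*I*a^3 - 9*a^2 + 24*I*a^2 + 27*a - 18*I*a + 54*I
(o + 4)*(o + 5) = o^2 + 9*o + 20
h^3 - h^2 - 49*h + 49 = (h - 7)*(h - 1)*(h + 7)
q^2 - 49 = (q - 7)*(q + 7)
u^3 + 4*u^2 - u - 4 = (u - 1)*(u + 1)*(u + 4)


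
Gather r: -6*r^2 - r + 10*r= -6*r^2 + 9*r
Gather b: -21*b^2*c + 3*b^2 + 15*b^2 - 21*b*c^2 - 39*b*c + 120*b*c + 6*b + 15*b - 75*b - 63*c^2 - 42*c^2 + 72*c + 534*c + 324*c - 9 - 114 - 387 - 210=b^2*(18 - 21*c) + b*(-21*c^2 + 81*c - 54) - 105*c^2 + 930*c - 720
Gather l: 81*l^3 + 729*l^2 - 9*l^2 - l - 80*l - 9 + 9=81*l^3 + 720*l^2 - 81*l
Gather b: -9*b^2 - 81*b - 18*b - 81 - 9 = -9*b^2 - 99*b - 90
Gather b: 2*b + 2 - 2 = 2*b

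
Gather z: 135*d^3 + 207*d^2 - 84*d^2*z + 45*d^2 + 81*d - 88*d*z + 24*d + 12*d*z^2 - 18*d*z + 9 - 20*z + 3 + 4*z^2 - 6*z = 135*d^3 + 252*d^2 + 105*d + z^2*(12*d + 4) + z*(-84*d^2 - 106*d - 26) + 12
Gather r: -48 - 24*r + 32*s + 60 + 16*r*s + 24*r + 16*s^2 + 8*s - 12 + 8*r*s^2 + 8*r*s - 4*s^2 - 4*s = r*(8*s^2 + 24*s) + 12*s^2 + 36*s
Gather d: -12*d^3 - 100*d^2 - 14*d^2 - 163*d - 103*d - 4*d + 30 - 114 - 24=-12*d^3 - 114*d^2 - 270*d - 108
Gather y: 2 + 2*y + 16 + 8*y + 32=10*y + 50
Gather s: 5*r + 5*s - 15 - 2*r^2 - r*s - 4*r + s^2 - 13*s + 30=-2*r^2 + r + s^2 + s*(-r - 8) + 15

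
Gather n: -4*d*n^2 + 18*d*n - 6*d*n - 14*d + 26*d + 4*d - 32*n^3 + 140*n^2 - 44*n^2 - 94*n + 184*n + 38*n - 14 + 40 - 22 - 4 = 16*d - 32*n^3 + n^2*(96 - 4*d) + n*(12*d + 128)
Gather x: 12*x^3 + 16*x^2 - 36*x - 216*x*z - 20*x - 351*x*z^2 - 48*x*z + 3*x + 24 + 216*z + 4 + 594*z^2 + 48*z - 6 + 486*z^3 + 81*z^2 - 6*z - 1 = 12*x^3 + 16*x^2 + x*(-351*z^2 - 264*z - 53) + 486*z^3 + 675*z^2 + 258*z + 21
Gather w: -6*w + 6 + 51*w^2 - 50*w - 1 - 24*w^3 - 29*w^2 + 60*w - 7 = -24*w^3 + 22*w^2 + 4*w - 2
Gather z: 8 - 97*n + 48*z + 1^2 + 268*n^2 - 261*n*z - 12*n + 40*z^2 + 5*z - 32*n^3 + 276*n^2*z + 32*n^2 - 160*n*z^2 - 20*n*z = -32*n^3 + 300*n^2 - 109*n + z^2*(40 - 160*n) + z*(276*n^2 - 281*n + 53) + 9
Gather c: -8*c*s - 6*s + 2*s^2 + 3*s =-8*c*s + 2*s^2 - 3*s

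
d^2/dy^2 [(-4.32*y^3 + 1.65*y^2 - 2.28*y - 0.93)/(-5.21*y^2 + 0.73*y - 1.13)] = (-2.27373675443232e-13*y^5 + 64.9641900000001*y^3 + 188.36694*y^2 - 68.66343*y - 10.41141)/(141.420761*y^6 - 59.445579*y^5 + 100.347726*y^4 - 26.175391*y^3 + 21.764478*y^2 - 2.796411*y + 1.442897)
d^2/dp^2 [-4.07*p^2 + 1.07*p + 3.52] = -8.14000000000000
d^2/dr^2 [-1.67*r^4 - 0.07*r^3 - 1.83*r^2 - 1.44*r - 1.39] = -20.04*r^2 - 0.42*r - 3.66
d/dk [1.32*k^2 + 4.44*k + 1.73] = 2.64*k + 4.44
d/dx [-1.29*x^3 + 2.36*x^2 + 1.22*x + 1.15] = -3.87*x^2 + 4.72*x + 1.22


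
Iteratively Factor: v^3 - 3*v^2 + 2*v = (v - 2)*(v^2 - v) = (v - 2)*(v - 1)*(v)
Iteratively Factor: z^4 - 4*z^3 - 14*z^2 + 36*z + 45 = (z + 3)*(z^3 - 7*z^2 + 7*z + 15) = (z - 3)*(z + 3)*(z^2 - 4*z - 5) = (z - 3)*(z + 1)*(z + 3)*(z - 5)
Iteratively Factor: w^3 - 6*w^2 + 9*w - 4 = (w - 1)*(w^2 - 5*w + 4) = (w - 4)*(w - 1)*(w - 1)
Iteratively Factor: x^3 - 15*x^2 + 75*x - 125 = (x - 5)*(x^2 - 10*x + 25) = (x - 5)^2*(x - 5)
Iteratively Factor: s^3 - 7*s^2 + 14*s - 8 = (s - 1)*(s^2 - 6*s + 8) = (s - 4)*(s - 1)*(s - 2)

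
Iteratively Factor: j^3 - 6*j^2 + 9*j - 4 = (j - 1)*(j^2 - 5*j + 4) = (j - 4)*(j - 1)*(j - 1)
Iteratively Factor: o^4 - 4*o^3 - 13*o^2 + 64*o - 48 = (o - 1)*(o^3 - 3*o^2 - 16*o + 48) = (o - 1)*(o + 4)*(o^2 - 7*o + 12) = (o - 3)*(o - 1)*(o + 4)*(o - 4)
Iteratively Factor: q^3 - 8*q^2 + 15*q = (q - 5)*(q^2 - 3*q) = (q - 5)*(q - 3)*(q)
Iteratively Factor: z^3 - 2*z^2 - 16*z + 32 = (z + 4)*(z^2 - 6*z + 8) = (z - 2)*(z + 4)*(z - 4)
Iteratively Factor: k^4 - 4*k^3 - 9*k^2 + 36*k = (k + 3)*(k^3 - 7*k^2 + 12*k) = k*(k + 3)*(k^2 - 7*k + 12) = k*(k - 3)*(k + 3)*(k - 4)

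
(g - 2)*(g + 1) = g^2 - g - 2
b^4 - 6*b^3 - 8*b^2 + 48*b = b*(b - 6)*(b - 2*sqrt(2))*(b + 2*sqrt(2))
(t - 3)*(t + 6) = t^2 + 3*t - 18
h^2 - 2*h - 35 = (h - 7)*(h + 5)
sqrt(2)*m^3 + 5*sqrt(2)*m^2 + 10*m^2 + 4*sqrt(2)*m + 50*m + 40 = (m + 4)*(m + 5*sqrt(2))*(sqrt(2)*m + sqrt(2))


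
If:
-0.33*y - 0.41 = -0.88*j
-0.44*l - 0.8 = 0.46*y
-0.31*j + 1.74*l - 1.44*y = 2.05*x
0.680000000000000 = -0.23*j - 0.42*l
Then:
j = 0.49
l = -1.89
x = -1.72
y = 0.07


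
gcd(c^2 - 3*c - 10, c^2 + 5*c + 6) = c + 2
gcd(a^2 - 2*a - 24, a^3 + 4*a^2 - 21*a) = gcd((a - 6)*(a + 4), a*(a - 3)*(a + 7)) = 1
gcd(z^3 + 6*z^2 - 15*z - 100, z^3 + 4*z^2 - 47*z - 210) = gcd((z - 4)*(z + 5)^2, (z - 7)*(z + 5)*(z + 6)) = z + 5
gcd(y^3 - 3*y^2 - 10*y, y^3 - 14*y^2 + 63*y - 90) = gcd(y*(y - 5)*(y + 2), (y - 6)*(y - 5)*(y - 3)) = y - 5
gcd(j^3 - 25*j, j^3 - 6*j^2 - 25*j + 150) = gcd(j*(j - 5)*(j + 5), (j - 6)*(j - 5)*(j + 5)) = j^2 - 25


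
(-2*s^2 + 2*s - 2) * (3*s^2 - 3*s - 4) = -6*s^4 + 12*s^3 - 4*s^2 - 2*s + 8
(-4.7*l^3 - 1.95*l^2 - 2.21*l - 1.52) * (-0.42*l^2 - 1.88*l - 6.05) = 1.974*l^5 + 9.655*l^4 + 33.0292*l^3 + 16.5907*l^2 + 16.2281*l + 9.196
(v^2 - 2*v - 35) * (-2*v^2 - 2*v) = -2*v^4 + 2*v^3 + 74*v^2 + 70*v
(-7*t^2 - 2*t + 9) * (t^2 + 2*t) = -7*t^4 - 16*t^3 + 5*t^2 + 18*t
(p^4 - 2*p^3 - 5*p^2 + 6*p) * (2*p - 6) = 2*p^5 - 10*p^4 + 2*p^3 + 42*p^2 - 36*p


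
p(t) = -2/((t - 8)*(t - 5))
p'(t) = 2/((t - 8)*(t - 5)^2) + 2/((t - 8)^2*(t - 5)) = 2*(2*t - 13)/((t - 8)^2*(t - 5)^2)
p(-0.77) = -0.04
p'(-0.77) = -0.01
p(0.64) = -0.06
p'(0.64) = -0.02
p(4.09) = -0.56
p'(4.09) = -0.76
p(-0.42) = -0.04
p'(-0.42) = -0.01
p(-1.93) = -0.03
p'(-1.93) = -0.01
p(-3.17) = -0.02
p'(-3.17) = -0.00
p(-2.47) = -0.03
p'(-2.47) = -0.01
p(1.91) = -0.11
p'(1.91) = -0.05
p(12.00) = -0.07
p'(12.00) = 0.03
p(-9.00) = -0.00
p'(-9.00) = 0.00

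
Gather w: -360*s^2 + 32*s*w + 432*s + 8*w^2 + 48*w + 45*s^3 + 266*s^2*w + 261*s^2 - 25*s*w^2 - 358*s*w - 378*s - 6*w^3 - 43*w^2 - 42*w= 45*s^3 - 99*s^2 + 54*s - 6*w^3 + w^2*(-25*s - 35) + w*(266*s^2 - 326*s + 6)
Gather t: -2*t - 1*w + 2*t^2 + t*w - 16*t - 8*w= 2*t^2 + t*(w - 18) - 9*w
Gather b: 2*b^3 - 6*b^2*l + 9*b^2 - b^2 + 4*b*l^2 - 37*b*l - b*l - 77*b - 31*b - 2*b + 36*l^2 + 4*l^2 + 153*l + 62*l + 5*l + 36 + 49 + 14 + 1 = 2*b^3 + b^2*(8 - 6*l) + b*(4*l^2 - 38*l - 110) + 40*l^2 + 220*l + 100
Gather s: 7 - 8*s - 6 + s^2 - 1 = s^2 - 8*s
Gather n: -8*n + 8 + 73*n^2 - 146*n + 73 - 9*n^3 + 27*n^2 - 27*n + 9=-9*n^3 + 100*n^2 - 181*n + 90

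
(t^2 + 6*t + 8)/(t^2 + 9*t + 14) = (t + 4)/(t + 7)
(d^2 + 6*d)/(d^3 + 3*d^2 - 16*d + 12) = d/(d^2 - 3*d + 2)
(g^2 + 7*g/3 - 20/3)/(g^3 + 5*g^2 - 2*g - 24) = (g - 5/3)/(g^2 + g - 6)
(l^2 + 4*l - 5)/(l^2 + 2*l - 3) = (l + 5)/(l + 3)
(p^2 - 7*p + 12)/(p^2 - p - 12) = (p - 3)/(p + 3)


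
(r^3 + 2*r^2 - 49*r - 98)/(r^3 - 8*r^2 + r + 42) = (r + 7)/(r - 3)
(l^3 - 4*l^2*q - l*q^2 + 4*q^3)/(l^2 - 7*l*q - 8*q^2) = (-l^2 + 5*l*q - 4*q^2)/(-l + 8*q)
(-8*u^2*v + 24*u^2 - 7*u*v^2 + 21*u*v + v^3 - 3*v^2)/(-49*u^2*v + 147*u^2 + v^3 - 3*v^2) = (8*u^2 + 7*u*v - v^2)/(49*u^2 - v^2)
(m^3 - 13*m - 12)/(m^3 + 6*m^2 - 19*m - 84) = (m + 1)/(m + 7)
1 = 1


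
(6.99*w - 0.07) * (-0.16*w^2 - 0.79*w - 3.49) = -1.1184*w^3 - 5.5109*w^2 - 24.3398*w + 0.2443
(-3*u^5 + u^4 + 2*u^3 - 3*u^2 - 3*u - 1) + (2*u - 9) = -3*u^5 + u^4 + 2*u^3 - 3*u^2 - u - 10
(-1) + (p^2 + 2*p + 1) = p^2 + 2*p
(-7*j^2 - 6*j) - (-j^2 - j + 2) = -6*j^2 - 5*j - 2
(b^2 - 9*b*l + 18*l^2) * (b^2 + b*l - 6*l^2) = b^4 - 8*b^3*l + 3*b^2*l^2 + 72*b*l^3 - 108*l^4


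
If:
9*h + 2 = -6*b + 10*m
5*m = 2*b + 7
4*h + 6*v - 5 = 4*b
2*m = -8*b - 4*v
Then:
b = -87/407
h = 562/407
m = 535/407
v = -17/74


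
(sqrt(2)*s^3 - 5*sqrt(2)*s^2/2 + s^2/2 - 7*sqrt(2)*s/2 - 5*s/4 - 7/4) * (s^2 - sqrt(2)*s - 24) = sqrt(2)*s^5 - 5*sqrt(2)*s^4/2 - 3*s^4/2 - 28*sqrt(2)*s^3 + 15*s^3/4 - 27*s^2/4 + 245*sqrt(2)*s^2/4 + 30*s + 343*sqrt(2)*s/4 + 42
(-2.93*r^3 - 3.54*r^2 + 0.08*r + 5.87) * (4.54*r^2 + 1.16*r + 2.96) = -13.3022*r^5 - 19.4704*r^4 - 12.416*r^3 + 16.2642*r^2 + 7.046*r + 17.3752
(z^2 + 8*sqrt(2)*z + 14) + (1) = z^2 + 8*sqrt(2)*z + 15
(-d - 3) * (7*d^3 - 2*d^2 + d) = -7*d^4 - 19*d^3 + 5*d^2 - 3*d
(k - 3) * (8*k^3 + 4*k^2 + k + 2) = 8*k^4 - 20*k^3 - 11*k^2 - k - 6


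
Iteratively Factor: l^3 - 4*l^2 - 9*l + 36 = (l - 3)*(l^2 - l - 12) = (l - 4)*(l - 3)*(l + 3)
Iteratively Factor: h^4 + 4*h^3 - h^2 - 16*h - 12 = (h + 3)*(h^3 + h^2 - 4*h - 4) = (h - 2)*(h + 3)*(h^2 + 3*h + 2) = (h - 2)*(h + 2)*(h + 3)*(h + 1)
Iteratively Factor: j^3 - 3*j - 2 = (j - 2)*(j^2 + 2*j + 1) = (j - 2)*(j + 1)*(j + 1)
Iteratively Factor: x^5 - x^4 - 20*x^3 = (x)*(x^4 - x^3 - 20*x^2) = x^2*(x^3 - x^2 - 20*x) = x^3*(x^2 - x - 20) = x^3*(x + 4)*(x - 5)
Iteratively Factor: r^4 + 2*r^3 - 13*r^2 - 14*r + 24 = (r + 4)*(r^3 - 2*r^2 - 5*r + 6) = (r - 1)*(r + 4)*(r^2 - r - 6) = (r - 3)*(r - 1)*(r + 4)*(r + 2)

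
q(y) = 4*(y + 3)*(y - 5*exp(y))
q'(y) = 4*y + 4*(1 - 5*exp(y))*(y + 3) - 20*exp(y)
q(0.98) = -196.49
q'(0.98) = -245.54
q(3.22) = -3033.38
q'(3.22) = -3576.30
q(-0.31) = -42.80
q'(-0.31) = -44.61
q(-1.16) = -20.07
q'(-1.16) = -15.09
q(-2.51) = -5.72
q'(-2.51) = -10.50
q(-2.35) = -7.35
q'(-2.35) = -9.95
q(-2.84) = -2.00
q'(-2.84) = -12.08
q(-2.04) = -10.33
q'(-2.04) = -9.42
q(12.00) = -48825717.43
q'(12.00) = -52081425.25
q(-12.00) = 432.00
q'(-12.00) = -84.00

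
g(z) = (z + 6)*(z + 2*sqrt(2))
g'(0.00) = 8.83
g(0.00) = 16.97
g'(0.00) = 8.83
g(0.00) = 16.97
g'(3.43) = 15.69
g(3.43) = 59.02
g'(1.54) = 11.91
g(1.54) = 32.94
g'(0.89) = 10.61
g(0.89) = 25.62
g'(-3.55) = 1.73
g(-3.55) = -1.77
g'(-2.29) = 4.25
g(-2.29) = 2.00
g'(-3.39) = 2.05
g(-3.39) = -1.47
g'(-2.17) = 4.49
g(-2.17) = 2.52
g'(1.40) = 11.63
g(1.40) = 31.29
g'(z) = 2*z + 2*sqrt(2) + 6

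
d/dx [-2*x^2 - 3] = -4*x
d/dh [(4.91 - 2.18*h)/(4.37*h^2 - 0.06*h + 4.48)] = (9.5266*h^2 - 42.9134*h - 9.4718)/(19.0969*h^4 - 0.5244*h^3 + 39.1588*h^2 - 0.5376*h + 20.0704)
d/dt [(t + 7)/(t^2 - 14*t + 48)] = (t^2 - 14*t - 2*(t - 7)*(t + 7) + 48)/(t^2 - 14*t + 48)^2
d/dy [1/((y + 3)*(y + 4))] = (-2*y - 7)/(y^4 + 14*y^3 + 73*y^2 + 168*y + 144)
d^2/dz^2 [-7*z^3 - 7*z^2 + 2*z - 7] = -42*z - 14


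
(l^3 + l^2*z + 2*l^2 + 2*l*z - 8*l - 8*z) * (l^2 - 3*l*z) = l^5 - 2*l^4*z + 2*l^4 - 3*l^3*z^2 - 4*l^3*z - 8*l^3 - 6*l^2*z^2 + 16*l^2*z + 24*l*z^2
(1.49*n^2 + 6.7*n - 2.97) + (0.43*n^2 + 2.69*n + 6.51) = 1.92*n^2 + 9.39*n + 3.54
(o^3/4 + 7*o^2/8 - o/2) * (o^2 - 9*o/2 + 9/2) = o^5/4 - o^4/4 - 53*o^3/16 + 99*o^2/16 - 9*o/4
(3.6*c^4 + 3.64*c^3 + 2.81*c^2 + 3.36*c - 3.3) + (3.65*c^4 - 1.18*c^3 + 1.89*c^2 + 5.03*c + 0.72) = 7.25*c^4 + 2.46*c^3 + 4.7*c^2 + 8.39*c - 2.58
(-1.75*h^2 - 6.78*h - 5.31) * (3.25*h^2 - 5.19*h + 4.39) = -5.6875*h^4 - 12.9525*h^3 + 10.2482*h^2 - 2.2053*h - 23.3109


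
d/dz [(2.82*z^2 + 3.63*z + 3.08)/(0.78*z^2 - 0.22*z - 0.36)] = (-3.4518*z^2 - 6.8352*z - 0.6292)/(0.6084*z^4 - 0.3432*z^3 - 0.5132*z^2 + 0.1584*z + 0.1296)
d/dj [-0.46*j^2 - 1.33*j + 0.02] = -0.92*j - 1.33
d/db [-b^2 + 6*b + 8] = 6 - 2*b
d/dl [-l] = -1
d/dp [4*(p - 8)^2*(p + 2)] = 4*(p - 8)*(3*p - 4)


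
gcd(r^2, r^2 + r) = r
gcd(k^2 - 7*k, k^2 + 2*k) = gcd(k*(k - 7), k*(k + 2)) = k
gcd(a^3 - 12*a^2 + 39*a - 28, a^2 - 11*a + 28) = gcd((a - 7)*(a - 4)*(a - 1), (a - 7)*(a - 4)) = a^2 - 11*a + 28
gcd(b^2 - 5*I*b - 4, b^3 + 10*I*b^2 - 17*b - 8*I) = 1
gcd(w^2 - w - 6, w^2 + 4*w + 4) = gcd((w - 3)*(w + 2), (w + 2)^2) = w + 2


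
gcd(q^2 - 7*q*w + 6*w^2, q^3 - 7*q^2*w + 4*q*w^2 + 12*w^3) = q - 6*w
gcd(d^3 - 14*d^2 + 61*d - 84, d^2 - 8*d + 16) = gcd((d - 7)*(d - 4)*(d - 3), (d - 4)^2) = d - 4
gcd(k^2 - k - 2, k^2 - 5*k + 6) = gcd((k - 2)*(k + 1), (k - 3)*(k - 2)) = k - 2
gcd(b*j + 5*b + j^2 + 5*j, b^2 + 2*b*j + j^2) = b + j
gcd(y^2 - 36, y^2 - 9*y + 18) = y - 6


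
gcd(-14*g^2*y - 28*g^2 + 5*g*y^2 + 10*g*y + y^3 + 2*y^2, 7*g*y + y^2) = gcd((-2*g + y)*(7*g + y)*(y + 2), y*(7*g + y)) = 7*g + y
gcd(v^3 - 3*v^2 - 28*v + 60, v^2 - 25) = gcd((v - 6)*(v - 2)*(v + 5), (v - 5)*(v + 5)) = v + 5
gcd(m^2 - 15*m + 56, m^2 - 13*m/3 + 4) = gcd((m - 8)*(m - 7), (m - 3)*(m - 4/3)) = 1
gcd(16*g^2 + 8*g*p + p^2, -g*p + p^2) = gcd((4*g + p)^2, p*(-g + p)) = 1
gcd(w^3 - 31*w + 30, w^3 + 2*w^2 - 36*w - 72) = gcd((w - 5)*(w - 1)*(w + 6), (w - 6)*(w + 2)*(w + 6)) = w + 6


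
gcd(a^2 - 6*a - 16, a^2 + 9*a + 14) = a + 2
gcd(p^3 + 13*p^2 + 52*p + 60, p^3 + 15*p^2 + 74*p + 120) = p^2 + 11*p + 30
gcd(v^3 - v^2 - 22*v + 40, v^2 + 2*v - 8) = v - 2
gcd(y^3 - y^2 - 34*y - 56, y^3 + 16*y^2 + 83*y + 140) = y + 4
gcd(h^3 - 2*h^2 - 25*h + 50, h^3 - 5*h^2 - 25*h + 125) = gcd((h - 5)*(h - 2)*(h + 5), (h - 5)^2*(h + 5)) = h^2 - 25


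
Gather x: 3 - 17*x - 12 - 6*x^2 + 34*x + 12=-6*x^2 + 17*x + 3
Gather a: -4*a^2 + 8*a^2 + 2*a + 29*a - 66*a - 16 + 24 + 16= 4*a^2 - 35*a + 24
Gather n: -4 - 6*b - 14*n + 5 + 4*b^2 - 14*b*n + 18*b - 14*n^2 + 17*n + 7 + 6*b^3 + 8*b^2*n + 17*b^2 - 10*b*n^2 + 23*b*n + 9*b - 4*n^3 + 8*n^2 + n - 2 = 6*b^3 + 21*b^2 + 21*b - 4*n^3 + n^2*(-10*b - 6) + n*(8*b^2 + 9*b + 4) + 6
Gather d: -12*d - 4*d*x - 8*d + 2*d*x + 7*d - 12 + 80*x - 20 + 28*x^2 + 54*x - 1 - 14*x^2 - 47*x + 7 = d*(-2*x - 13) + 14*x^2 + 87*x - 26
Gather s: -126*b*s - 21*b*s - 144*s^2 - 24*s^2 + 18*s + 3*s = -168*s^2 + s*(21 - 147*b)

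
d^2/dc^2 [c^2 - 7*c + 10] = 2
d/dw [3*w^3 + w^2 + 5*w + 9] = 9*w^2 + 2*w + 5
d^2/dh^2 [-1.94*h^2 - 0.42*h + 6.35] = -3.88000000000000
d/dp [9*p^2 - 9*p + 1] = 18*p - 9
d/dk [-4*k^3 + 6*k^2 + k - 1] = -12*k^2 + 12*k + 1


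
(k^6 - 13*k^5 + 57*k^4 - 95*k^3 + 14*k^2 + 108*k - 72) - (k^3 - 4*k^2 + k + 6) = k^6 - 13*k^5 + 57*k^4 - 96*k^3 + 18*k^2 + 107*k - 78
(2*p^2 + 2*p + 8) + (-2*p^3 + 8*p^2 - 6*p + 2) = -2*p^3 + 10*p^2 - 4*p + 10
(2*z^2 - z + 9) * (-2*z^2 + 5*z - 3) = -4*z^4 + 12*z^3 - 29*z^2 + 48*z - 27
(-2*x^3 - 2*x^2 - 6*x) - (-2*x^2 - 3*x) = -2*x^3 - 3*x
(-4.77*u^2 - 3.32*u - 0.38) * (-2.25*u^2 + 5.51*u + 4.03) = 10.7325*u^4 - 18.8127*u^3 - 36.6613*u^2 - 15.4734*u - 1.5314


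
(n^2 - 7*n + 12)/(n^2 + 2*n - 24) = (n - 3)/(n + 6)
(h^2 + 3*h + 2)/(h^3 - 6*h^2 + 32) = (h + 1)/(h^2 - 8*h + 16)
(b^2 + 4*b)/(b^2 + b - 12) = b/(b - 3)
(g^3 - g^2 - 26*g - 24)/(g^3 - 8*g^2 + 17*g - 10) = (g^3 - g^2 - 26*g - 24)/(g^3 - 8*g^2 + 17*g - 10)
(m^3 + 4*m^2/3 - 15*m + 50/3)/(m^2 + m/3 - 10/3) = (m^2 + 3*m - 10)/(m + 2)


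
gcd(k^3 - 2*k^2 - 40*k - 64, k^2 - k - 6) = k + 2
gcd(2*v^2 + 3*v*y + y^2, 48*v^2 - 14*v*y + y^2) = 1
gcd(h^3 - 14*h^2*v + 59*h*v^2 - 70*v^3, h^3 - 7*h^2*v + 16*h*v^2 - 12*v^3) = -h + 2*v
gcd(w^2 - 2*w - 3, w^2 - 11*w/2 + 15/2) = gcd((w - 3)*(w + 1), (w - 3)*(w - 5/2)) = w - 3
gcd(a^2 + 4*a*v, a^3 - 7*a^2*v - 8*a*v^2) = a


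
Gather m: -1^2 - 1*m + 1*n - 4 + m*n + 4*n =m*(n - 1) + 5*n - 5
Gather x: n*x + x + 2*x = x*(n + 3)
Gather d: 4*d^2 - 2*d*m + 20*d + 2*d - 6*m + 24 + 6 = 4*d^2 + d*(22 - 2*m) - 6*m + 30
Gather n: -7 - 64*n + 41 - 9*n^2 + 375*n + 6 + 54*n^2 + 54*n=45*n^2 + 365*n + 40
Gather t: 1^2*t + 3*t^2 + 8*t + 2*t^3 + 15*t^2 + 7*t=2*t^3 + 18*t^2 + 16*t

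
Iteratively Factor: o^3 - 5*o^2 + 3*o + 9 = (o - 3)*(o^2 - 2*o - 3) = (o - 3)^2*(o + 1)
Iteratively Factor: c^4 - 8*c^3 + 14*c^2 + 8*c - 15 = (c - 1)*(c^3 - 7*c^2 + 7*c + 15) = (c - 3)*(c - 1)*(c^2 - 4*c - 5) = (c - 5)*(c - 3)*(c - 1)*(c + 1)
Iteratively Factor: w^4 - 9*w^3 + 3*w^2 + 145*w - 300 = (w - 5)*(w^3 - 4*w^2 - 17*w + 60) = (w - 5)^2*(w^2 + w - 12) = (w - 5)^2*(w + 4)*(w - 3)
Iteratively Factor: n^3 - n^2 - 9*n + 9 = (n - 1)*(n^2 - 9) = (n - 3)*(n - 1)*(n + 3)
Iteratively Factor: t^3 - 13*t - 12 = (t - 4)*(t^2 + 4*t + 3) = (t - 4)*(t + 3)*(t + 1)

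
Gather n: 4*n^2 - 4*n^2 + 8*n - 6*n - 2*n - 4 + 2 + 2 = 0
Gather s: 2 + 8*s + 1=8*s + 3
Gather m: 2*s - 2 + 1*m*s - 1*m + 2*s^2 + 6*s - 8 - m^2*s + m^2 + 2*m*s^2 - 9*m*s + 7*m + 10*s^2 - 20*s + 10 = m^2*(1 - s) + m*(2*s^2 - 8*s + 6) + 12*s^2 - 12*s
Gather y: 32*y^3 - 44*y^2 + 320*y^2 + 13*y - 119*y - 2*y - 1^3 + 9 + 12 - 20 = 32*y^3 + 276*y^2 - 108*y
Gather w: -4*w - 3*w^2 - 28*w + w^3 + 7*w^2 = w^3 + 4*w^2 - 32*w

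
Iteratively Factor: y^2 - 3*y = (y)*(y - 3)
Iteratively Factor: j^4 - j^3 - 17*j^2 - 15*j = (j + 3)*(j^3 - 4*j^2 - 5*j) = j*(j + 3)*(j^2 - 4*j - 5) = j*(j + 1)*(j + 3)*(j - 5)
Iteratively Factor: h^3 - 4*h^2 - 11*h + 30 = (h - 5)*(h^2 + h - 6) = (h - 5)*(h + 3)*(h - 2)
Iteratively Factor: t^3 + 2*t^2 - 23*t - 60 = (t + 3)*(t^2 - t - 20) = (t - 5)*(t + 3)*(t + 4)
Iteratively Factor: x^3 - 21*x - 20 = (x + 4)*(x^2 - 4*x - 5) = (x - 5)*(x + 4)*(x + 1)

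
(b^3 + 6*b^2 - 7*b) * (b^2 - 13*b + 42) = b^5 - 7*b^4 - 43*b^3 + 343*b^2 - 294*b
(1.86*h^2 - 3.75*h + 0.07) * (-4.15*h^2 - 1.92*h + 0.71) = -7.719*h^4 + 11.9913*h^3 + 8.2301*h^2 - 2.7969*h + 0.0497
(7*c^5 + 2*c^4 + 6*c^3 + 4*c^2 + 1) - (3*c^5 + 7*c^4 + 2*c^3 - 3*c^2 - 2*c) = 4*c^5 - 5*c^4 + 4*c^3 + 7*c^2 + 2*c + 1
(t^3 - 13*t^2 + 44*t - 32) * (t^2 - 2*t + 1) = t^5 - 15*t^4 + 71*t^3 - 133*t^2 + 108*t - 32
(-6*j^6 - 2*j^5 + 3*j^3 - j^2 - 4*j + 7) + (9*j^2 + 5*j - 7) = -6*j^6 - 2*j^5 + 3*j^3 + 8*j^2 + j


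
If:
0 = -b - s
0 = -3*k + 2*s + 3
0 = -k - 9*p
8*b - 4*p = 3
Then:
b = 69/208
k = 81/104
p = -9/104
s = -69/208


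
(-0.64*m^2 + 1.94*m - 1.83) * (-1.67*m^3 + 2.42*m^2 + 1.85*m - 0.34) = 1.0688*m^5 - 4.7886*m^4 + 6.5669*m^3 - 0.622*m^2 - 4.0451*m + 0.6222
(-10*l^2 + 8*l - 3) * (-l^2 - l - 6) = 10*l^4 + 2*l^3 + 55*l^2 - 45*l + 18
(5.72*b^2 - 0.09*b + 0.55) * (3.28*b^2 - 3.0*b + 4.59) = 18.7616*b^4 - 17.4552*b^3 + 28.3288*b^2 - 2.0631*b + 2.5245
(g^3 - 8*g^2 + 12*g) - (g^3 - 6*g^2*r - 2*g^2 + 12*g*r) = 6*g^2*r - 6*g^2 - 12*g*r + 12*g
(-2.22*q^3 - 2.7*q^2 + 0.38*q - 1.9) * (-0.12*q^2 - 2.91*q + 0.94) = 0.2664*q^5 + 6.7842*q^4 + 5.7246*q^3 - 3.4158*q^2 + 5.8862*q - 1.786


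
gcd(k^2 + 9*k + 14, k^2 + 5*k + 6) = k + 2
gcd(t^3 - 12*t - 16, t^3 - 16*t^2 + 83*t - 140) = t - 4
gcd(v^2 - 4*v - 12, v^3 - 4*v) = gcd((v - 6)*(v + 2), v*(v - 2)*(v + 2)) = v + 2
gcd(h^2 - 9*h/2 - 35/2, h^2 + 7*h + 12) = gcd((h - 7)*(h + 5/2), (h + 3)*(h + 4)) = 1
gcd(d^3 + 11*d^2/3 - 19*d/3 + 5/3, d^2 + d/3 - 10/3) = 1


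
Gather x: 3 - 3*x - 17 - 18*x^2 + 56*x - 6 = -18*x^2 + 53*x - 20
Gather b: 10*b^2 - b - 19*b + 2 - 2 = 10*b^2 - 20*b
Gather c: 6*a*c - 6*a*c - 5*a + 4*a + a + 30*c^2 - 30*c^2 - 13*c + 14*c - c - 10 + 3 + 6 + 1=0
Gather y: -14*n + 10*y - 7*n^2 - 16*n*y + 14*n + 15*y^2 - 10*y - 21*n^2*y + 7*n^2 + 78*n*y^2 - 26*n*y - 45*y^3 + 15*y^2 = -45*y^3 + y^2*(78*n + 30) + y*(-21*n^2 - 42*n)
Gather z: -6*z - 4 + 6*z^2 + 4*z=6*z^2 - 2*z - 4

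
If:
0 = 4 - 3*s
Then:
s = 4/3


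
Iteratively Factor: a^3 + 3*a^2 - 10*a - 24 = (a + 4)*(a^2 - a - 6) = (a - 3)*(a + 4)*(a + 2)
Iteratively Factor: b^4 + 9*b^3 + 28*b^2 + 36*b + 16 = (b + 1)*(b^3 + 8*b^2 + 20*b + 16) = (b + 1)*(b + 2)*(b^2 + 6*b + 8) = (b + 1)*(b + 2)*(b + 4)*(b + 2)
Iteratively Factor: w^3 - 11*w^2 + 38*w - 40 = (w - 2)*(w^2 - 9*w + 20) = (w - 4)*(w - 2)*(w - 5)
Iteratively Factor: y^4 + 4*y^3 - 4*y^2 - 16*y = (y)*(y^3 + 4*y^2 - 4*y - 16) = y*(y + 2)*(y^2 + 2*y - 8) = y*(y - 2)*(y + 2)*(y + 4)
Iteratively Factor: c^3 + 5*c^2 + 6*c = (c + 3)*(c^2 + 2*c) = c*(c + 3)*(c + 2)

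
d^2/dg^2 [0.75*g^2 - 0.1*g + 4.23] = 1.50000000000000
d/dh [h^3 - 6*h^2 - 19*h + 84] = 3*h^2 - 12*h - 19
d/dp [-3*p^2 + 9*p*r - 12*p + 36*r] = -6*p + 9*r - 12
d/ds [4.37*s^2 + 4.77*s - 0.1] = 8.74*s + 4.77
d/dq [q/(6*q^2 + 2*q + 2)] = (3*q^2 - q*(6*q + 1) + q + 1)/(2*(3*q^2 + q + 1)^2)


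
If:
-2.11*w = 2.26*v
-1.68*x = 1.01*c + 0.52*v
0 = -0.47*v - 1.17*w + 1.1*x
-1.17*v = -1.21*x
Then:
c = 0.00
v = 0.00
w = 0.00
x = 0.00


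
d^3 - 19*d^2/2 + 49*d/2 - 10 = (d - 5)*(d - 4)*(d - 1/2)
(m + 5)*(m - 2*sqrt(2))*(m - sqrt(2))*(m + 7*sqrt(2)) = m^4 + 5*m^3 + 4*sqrt(2)*m^3 - 38*m^2 + 20*sqrt(2)*m^2 - 190*m + 28*sqrt(2)*m + 140*sqrt(2)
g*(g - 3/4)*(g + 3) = g^3 + 9*g^2/4 - 9*g/4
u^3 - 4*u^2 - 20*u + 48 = (u - 6)*(u - 2)*(u + 4)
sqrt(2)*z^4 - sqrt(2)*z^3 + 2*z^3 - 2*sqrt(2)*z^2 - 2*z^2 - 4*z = z*(z - 2)*(z + sqrt(2))*(sqrt(2)*z + sqrt(2))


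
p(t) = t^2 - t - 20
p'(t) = 2*t - 1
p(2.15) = -17.53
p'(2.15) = 3.30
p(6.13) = 11.45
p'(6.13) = 11.26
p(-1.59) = -15.88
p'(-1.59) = -4.18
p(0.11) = -20.10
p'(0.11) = -0.78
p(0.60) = -20.24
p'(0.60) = 0.20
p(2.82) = -14.87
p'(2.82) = 4.64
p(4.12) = -7.15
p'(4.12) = 7.24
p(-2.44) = -11.61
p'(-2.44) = -5.88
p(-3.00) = -8.00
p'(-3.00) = -7.00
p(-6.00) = 22.00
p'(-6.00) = -13.00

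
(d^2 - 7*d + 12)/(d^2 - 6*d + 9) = (d - 4)/(d - 3)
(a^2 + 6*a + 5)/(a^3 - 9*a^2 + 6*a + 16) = (a + 5)/(a^2 - 10*a + 16)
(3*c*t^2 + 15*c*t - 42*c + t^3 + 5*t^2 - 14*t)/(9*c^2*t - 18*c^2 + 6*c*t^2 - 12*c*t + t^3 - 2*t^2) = (t + 7)/(3*c + t)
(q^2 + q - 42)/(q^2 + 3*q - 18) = (q^2 + q - 42)/(q^2 + 3*q - 18)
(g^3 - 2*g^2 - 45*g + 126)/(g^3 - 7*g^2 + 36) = (g + 7)/(g + 2)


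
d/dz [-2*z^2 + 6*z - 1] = 6 - 4*z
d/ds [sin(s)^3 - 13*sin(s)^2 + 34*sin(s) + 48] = (3*sin(s)^2 - 26*sin(s) + 34)*cos(s)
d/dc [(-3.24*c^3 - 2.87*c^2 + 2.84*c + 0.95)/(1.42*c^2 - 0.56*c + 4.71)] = (-4.6008*c^4 + 3.6288*c^3 - 48.2068*c^2 - 29.7334*c + 13.9084)/(2.0164*c^4 - 1.5904*c^3 + 13.69*c^2 - 5.2752*c + 22.1841)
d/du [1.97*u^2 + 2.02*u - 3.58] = 3.94*u + 2.02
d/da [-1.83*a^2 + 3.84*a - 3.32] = 3.84 - 3.66*a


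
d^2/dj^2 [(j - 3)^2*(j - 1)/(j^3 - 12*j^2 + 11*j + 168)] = 2*(5*j^6 + 12*j^5 - 1371*j^4 + 12304*j^3 - 56097*j^2 + 183492*j - 244521)/(j^9 - 36*j^8 + 465*j^7 - 2016*j^6 - 6981*j^5 + 79308*j^4 - 47053*j^3 - 955080*j^2 + 931392*j + 4741632)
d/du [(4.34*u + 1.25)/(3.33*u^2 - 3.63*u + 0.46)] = (-14.4522*u^2 - 8.325*u + 6.5339)/(11.0889*u^4 - 24.1758*u^3 + 16.2405*u^2 - 3.3396*u + 0.2116)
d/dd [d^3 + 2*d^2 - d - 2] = 3*d^2 + 4*d - 1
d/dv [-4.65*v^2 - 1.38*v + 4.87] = -9.3*v - 1.38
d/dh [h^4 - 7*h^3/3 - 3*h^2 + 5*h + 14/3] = 4*h^3 - 7*h^2 - 6*h + 5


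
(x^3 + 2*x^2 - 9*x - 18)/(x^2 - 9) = x + 2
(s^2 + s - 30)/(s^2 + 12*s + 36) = (s - 5)/(s + 6)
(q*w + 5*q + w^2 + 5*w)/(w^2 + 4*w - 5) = (q + w)/(w - 1)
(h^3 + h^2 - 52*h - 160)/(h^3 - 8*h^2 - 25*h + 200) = (h + 4)/(h - 5)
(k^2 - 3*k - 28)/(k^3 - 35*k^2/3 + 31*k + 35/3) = 3*(k + 4)/(3*k^2 - 14*k - 5)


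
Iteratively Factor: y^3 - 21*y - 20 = (y + 4)*(y^2 - 4*y - 5) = (y - 5)*(y + 4)*(y + 1)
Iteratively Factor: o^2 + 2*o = (o + 2)*(o)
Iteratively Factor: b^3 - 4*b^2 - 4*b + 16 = (b - 2)*(b^2 - 2*b - 8) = (b - 4)*(b - 2)*(b + 2)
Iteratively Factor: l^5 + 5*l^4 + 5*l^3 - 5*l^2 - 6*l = (l + 2)*(l^4 + 3*l^3 - l^2 - 3*l) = (l - 1)*(l + 2)*(l^3 + 4*l^2 + 3*l) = l*(l - 1)*(l + 2)*(l^2 + 4*l + 3) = l*(l - 1)*(l + 1)*(l + 2)*(l + 3)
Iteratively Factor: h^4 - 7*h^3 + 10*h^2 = (h - 2)*(h^3 - 5*h^2) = (h - 5)*(h - 2)*(h^2) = h*(h - 5)*(h - 2)*(h)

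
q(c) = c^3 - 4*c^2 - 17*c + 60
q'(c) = 3*c^2 - 8*c - 17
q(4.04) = -8.03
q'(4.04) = -0.36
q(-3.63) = 21.17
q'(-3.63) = 51.57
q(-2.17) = 67.84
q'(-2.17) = 14.49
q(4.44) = -6.81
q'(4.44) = 6.62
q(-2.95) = 49.67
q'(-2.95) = 32.71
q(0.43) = 52.03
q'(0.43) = -19.89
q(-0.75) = 70.08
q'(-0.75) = -9.31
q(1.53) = 28.21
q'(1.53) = -22.22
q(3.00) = 0.00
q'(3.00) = -14.00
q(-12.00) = -2040.00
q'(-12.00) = 511.00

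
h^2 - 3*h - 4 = (h - 4)*(h + 1)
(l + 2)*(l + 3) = l^2 + 5*l + 6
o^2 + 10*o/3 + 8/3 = (o + 4/3)*(o + 2)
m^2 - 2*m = m*(m - 2)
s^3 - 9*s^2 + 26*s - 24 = (s - 4)*(s - 3)*(s - 2)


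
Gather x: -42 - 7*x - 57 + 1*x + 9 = -6*x - 90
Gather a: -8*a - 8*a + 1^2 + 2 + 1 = 4 - 16*a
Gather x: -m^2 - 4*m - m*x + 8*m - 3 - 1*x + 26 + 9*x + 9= -m^2 + 4*m + x*(8 - m) + 32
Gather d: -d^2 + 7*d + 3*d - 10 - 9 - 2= -d^2 + 10*d - 21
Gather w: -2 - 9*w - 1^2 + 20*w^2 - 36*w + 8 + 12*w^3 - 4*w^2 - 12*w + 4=12*w^3 + 16*w^2 - 57*w + 9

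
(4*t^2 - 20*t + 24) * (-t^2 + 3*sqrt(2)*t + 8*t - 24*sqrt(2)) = -4*t^4 + 12*sqrt(2)*t^3 + 52*t^3 - 156*sqrt(2)*t^2 - 184*t^2 + 192*t + 552*sqrt(2)*t - 576*sqrt(2)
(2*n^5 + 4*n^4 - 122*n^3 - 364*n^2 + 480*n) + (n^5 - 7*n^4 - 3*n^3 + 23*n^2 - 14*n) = 3*n^5 - 3*n^4 - 125*n^3 - 341*n^2 + 466*n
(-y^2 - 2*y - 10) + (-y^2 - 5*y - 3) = -2*y^2 - 7*y - 13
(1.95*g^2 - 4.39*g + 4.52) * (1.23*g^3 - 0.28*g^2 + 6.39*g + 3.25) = 2.3985*g^5 - 5.9457*g^4 + 19.2493*g^3 - 22.9802*g^2 + 14.6153*g + 14.69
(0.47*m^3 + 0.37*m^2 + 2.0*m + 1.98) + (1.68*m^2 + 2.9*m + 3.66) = 0.47*m^3 + 2.05*m^2 + 4.9*m + 5.64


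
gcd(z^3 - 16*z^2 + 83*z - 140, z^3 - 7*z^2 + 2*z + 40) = z^2 - 9*z + 20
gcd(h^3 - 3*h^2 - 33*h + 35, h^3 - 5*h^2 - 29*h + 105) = h^2 - 2*h - 35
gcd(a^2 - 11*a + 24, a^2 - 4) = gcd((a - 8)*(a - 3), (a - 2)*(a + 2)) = 1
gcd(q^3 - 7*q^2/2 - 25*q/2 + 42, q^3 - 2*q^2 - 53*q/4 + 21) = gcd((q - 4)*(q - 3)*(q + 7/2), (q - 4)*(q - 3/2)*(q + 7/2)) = q^2 - q/2 - 14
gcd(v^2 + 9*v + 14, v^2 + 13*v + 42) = v + 7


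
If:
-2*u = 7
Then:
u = -7/2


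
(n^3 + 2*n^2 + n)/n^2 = n + 2 + 1/n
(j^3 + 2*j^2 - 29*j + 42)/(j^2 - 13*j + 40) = (j^3 + 2*j^2 - 29*j + 42)/(j^2 - 13*j + 40)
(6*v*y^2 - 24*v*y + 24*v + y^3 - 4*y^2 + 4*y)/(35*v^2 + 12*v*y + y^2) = (6*v*y^2 - 24*v*y + 24*v + y^3 - 4*y^2 + 4*y)/(35*v^2 + 12*v*y + y^2)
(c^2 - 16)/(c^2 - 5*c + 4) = (c + 4)/(c - 1)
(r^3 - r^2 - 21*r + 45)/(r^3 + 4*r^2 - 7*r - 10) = (r^2 - 6*r + 9)/(r^2 - r - 2)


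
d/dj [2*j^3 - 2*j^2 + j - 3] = 6*j^2 - 4*j + 1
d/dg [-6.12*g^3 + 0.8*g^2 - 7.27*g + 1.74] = -18.36*g^2 + 1.6*g - 7.27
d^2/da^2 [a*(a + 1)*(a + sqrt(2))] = 6*a + 2 + 2*sqrt(2)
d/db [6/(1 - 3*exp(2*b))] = 36*exp(2*b)/(3*exp(2*b) - 1)^2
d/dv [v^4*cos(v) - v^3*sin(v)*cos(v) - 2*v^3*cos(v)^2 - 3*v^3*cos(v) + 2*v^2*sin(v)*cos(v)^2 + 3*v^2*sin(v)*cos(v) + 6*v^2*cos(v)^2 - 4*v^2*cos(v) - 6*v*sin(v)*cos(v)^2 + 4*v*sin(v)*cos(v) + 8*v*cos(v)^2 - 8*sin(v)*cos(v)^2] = -v^4*sin(v) + 3*v^3*sin(v) + 2*v^3*sin(2*v) + 4*v^3*cos(v) - v^3*cos(2*v) + 4*v^2*sin(v) - 15*v^2*sin(2*v)/2 - 17*v^2*cos(v)/2 + 3*v^2*cos(3*v)/2 - 3*v^2 + v*sin(v) - 5*v*sin(2*v) + v*sin(3*v) - 19*v*cos(v)/2 + 10*v*cos(2*v) - 9*v*cos(3*v)/2 + 6*v - 3*sin(v)/2 + 2*sin(2*v) - 3*sin(3*v)/2 - 2*cos(v) + 4*cos(2*v) - 6*cos(3*v) + 4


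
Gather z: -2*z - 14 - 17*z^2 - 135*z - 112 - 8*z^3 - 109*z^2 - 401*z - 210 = -8*z^3 - 126*z^2 - 538*z - 336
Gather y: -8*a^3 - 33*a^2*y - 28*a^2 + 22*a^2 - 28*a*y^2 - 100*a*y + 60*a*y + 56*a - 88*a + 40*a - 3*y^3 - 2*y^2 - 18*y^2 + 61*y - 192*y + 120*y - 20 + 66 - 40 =-8*a^3 - 6*a^2 + 8*a - 3*y^3 + y^2*(-28*a - 20) + y*(-33*a^2 - 40*a - 11) + 6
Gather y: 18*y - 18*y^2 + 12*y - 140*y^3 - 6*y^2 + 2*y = -140*y^3 - 24*y^2 + 32*y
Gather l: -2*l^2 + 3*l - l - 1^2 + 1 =-2*l^2 + 2*l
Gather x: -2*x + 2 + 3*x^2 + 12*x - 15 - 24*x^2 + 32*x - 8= -21*x^2 + 42*x - 21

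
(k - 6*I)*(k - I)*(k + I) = k^3 - 6*I*k^2 + k - 6*I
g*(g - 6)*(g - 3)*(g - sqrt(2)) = g^4 - 9*g^3 - sqrt(2)*g^3 + 9*sqrt(2)*g^2 + 18*g^2 - 18*sqrt(2)*g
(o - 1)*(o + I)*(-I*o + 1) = -I*o^3 + 2*o^2 + I*o^2 - 2*o + I*o - I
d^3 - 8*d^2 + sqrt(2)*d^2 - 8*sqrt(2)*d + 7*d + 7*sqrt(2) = (d - 7)*(d - 1)*(d + sqrt(2))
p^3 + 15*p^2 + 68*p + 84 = (p + 2)*(p + 6)*(p + 7)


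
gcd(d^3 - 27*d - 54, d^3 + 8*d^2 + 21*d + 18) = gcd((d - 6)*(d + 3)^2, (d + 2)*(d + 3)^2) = d^2 + 6*d + 9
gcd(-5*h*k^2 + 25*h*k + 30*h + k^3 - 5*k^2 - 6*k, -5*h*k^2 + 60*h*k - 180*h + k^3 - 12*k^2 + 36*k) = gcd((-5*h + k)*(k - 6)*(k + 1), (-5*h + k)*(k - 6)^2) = 5*h*k - 30*h - k^2 + 6*k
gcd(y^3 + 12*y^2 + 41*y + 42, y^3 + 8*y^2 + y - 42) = y^2 + 10*y + 21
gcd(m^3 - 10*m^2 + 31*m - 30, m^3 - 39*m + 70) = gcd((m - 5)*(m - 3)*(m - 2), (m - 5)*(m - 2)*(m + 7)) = m^2 - 7*m + 10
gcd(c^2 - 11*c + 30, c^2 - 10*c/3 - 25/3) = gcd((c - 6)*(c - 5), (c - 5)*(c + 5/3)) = c - 5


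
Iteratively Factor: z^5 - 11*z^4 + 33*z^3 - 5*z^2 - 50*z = (z + 1)*(z^4 - 12*z^3 + 45*z^2 - 50*z) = z*(z + 1)*(z^3 - 12*z^2 + 45*z - 50) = z*(z - 5)*(z + 1)*(z^2 - 7*z + 10) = z*(z - 5)*(z - 2)*(z + 1)*(z - 5)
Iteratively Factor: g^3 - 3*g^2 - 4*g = (g)*(g^2 - 3*g - 4) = g*(g + 1)*(g - 4)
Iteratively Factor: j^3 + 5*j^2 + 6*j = (j + 3)*(j^2 + 2*j) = j*(j + 3)*(j + 2)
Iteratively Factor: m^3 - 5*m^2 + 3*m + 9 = (m - 3)*(m^2 - 2*m - 3) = (m - 3)*(m + 1)*(m - 3)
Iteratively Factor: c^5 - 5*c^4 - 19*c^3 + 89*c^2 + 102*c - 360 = (c - 5)*(c^4 - 19*c^2 - 6*c + 72) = (c - 5)*(c - 2)*(c^3 + 2*c^2 - 15*c - 36) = (c - 5)*(c - 2)*(c + 3)*(c^2 - c - 12) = (c - 5)*(c - 4)*(c - 2)*(c + 3)*(c + 3)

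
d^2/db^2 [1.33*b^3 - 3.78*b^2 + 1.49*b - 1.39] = 7.98*b - 7.56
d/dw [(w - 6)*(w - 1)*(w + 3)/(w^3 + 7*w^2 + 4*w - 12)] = (11*w^2 + 60*w + 108)/(w^4 + 16*w^3 + 88*w^2 + 192*w + 144)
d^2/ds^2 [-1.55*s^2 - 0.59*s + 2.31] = -3.10000000000000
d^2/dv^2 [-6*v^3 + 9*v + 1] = -36*v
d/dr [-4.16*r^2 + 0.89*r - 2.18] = 0.89 - 8.32*r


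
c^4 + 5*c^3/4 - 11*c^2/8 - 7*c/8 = c*(c - 1)*(c + 1/2)*(c + 7/4)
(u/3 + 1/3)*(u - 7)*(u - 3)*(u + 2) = u^4/3 - 7*u^3/3 - 7*u^2/3 + 43*u/3 + 14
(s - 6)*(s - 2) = s^2 - 8*s + 12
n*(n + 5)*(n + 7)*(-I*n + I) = -I*n^4 - 11*I*n^3 - 23*I*n^2 + 35*I*n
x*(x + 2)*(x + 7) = x^3 + 9*x^2 + 14*x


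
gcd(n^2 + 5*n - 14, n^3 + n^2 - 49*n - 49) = n + 7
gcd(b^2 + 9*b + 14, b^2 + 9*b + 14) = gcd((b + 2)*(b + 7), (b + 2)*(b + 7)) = b^2 + 9*b + 14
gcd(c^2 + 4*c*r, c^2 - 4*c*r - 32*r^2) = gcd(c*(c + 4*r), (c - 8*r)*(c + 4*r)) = c + 4*r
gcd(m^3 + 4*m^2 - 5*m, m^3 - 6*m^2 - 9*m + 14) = m - 1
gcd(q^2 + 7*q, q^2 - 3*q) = q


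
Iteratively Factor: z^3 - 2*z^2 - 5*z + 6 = (z - 1)*(z^2 - z - 6) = (z - 1)*(z + 2)*(z - 3)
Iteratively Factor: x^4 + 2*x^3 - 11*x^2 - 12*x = (x + 1)*(x^3 + x^2 - 12*x) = (x + 1)*(x + 4)*(x^2 - 3*x) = x*(x + 1)*(x + 4)*(x - 3)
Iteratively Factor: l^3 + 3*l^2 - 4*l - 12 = (l + 2)*(l^2 + l - 6) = (l - 2)*(l + 2)*(l + 3)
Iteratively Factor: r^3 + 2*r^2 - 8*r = (r)*(r^2 + 2*r - 8) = r*(r - 2)*(r + 4)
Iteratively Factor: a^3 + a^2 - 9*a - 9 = (a + 3)*(a^2 - 2*a - 3) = (a + 1)*(a + 3)*(a - 3)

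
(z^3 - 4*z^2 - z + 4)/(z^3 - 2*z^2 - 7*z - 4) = (z - 1)/(z + 1)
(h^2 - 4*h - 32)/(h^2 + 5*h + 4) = (h - 8)/(h + 1)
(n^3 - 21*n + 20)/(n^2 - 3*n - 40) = (n^2 - 5*n + 4)/(n - 8)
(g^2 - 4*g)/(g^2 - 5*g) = (g - 4)/(g - 5)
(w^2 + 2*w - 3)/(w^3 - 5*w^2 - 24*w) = (w - 1)/(w*(w - 8))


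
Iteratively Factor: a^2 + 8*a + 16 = (a + 4)*(a + 4)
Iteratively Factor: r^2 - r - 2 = (r - 2)*(r + 1)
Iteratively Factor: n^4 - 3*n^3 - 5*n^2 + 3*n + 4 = (n + 1)*(n^3 - 4*n^2 - n + 4) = (n - 1)*(n + 1)*(n^2 - 3*n - 4) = (n - 4)*(n - 1)*(n + 1)*(n + 1)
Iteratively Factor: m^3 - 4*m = (m - 2)*(m^2 + 2*m) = (m - 2)*(m + 2)*(m)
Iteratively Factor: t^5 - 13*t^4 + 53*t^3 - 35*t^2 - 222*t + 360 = (t - 3)*(t^4 - 10*t^3 + 23*t^2 + 34*t - 120) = (t - 5)*(t - 3)*(t^3 - 5*t^2 - 2*t + 24) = (t - 5)*(t - 3)^2*(t^2 - 2*t - 8) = (t - 5)*(t - 4)*(t - 3)^2*(t + 2)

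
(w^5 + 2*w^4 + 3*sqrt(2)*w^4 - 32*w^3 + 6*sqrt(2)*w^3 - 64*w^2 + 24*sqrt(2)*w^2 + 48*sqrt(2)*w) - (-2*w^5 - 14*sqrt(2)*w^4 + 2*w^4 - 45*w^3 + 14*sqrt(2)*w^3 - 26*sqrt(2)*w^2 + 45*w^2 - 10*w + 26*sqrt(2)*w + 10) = 3*w^5 + 17*sqrt(2)*w^4 - 8*sqrt(2)*w^3 + 13*w^3 - 109*w^2 + 50*sqrt(2)*w^2 + 10*w + 22*sqrt(2)*w - 10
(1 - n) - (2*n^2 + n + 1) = -2*n^2 - 2*n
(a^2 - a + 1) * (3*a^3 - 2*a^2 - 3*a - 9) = 3*a^5 - 5*a^4 + 2*a^3 - 8*a^2 + 6*a - 9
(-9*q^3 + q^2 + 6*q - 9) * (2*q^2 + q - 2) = -18*q^5 - 7*q^4 + 31*q^3 - 14*q^2 - 21*q + 18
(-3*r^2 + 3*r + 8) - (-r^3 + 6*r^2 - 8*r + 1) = r^3 - 9*r^2 + 11*r + 7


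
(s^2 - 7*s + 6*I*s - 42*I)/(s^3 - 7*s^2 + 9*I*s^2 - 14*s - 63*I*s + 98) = (s + 6*I)/(s^2 + 9*I*s - 14)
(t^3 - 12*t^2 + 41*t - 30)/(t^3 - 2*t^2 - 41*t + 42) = (t^2 - 11*t + 30)/(t^2 - t - 42)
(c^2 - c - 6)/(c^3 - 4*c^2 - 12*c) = (c - 3)/(c*(c - 6))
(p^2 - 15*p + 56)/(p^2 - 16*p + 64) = (p - 7)/(p - 8)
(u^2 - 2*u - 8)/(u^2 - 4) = (u - 4)/(u - 2)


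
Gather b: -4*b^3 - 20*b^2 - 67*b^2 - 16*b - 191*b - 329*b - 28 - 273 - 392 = -4*b^3 - 87*b^2 - 536*b - 693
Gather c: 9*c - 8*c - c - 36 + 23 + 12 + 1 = 0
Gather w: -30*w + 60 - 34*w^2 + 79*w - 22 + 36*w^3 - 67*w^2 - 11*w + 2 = 36*w^3 - 101*w^2 + 38*w + 40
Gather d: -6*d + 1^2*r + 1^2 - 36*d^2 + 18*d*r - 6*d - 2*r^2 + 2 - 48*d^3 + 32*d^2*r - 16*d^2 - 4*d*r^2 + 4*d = -48*d^3 + d^2*(32*r - 52) + d*(-4*r^2 + 18*r - 8) - 2*r^2 + r + 3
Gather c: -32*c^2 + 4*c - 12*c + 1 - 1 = -32*c^2 - 8*c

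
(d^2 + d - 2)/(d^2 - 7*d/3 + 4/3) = 3*(d + 2)/(3*d - 4)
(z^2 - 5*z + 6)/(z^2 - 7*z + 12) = (z - 2)/(z - 4)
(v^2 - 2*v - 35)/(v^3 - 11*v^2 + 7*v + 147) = (v + 5)/(v^2 - 4*v - 21)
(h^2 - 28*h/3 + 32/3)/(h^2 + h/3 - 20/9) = 3*(h - 8)/(3*h + 5)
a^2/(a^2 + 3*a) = a/(a + 3)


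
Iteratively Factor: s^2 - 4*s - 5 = (s - 5)*(s + 1)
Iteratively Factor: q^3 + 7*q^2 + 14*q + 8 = (q + 2)*(q^2 + 5*q + 4) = (q + 1)*(q + 2)*(q + 4)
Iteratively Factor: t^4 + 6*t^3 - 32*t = (t + 4)*(t^3 + 2*t^2 - 8*t) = (t - 2)*(t + 4)*(t^2 + 4*t) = (t - 2)*(t + 4)^2*(t)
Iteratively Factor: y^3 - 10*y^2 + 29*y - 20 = (y - 1)*(y^2 - 9*y + 20) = (y - 4)*(y - 1)*(y - 5)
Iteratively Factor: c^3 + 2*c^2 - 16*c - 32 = (c - 4)*(c^2 + 6*c + 8) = (c - 4)*(c + 2)*(c + 4)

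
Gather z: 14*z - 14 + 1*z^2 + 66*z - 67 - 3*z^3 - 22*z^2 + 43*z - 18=-3*z^3 - 21*z^2 + 123*z - 99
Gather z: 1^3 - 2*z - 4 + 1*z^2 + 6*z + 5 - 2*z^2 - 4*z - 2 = -z^2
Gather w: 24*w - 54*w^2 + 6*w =-54*w^2 + 30*w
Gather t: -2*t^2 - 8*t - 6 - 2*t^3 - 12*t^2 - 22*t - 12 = -2*t^3 - 14*t^2 - 30*t - 18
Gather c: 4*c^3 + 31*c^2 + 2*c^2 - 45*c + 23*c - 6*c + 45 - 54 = 4*c^3 + 33*c^2 - 28*c - 9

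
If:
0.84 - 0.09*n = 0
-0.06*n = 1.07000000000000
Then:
No Solution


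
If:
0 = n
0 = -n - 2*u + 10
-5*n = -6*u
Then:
No Solution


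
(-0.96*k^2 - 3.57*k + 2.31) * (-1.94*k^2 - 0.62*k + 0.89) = 1.8624*k^4 + 7.521*k^3 - 3.1224*k^2 - 4.6095*k + 2.0559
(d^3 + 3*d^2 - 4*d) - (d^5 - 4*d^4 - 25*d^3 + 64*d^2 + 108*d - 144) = -d^5 + 4*d^4 + 26*d^3 - 61*d^2 - 112*d + 144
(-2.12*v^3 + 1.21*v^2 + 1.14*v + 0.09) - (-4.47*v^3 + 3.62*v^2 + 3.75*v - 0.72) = 2.35*v^3 - 2.41*v^2 - 2.61*v + 0.81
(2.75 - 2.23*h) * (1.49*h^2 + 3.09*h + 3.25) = -3.3227*h^3 - 2.7932*h^2 + 1.25*h + 8.9375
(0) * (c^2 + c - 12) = 0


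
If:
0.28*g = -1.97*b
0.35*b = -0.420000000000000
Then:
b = -1.20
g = 8.44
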